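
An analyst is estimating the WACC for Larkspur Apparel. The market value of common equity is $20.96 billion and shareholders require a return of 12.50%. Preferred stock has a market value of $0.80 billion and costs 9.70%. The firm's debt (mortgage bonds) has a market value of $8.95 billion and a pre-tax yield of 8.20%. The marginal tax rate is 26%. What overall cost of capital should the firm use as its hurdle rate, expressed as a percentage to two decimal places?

Total capital V = 20.96 + 0.8 + 8.95 = 30.71.
Equity: weight = 20.96/30.71 = 0.6825; cost = 12.5%.
Preferred: weight = 0.8/30.71 = 0.0261; cost = 9.7%.
Mortgage bonds: weight = 8.95/30.71 = 0.2914; after-tax cost = 8.2% × (1 − 26%) = 6.0680%.
WACC = 0.6825 × 12.5000% + 0.0261 × 9.7000% + 0.2914 × 6.0680% = 10.5525%.

10.55%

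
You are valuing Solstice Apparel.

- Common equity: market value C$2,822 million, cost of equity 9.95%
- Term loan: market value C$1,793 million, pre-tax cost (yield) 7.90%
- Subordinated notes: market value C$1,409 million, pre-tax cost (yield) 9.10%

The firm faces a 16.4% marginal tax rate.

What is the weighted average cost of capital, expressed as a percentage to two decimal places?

8.41%

Total capital V = 2822 + 1793 + 1409 = 6024.
Equity: weight = 2822/6024 = 0.4685; cost = 9.95%.
Term loan: weight = 1793/6024 = 0.2976; after-tax cost = 7.9% × (1 − 16.4%) = 6.6044%.
Subordinated notes: weight = 1409/6024 = 0.2339; after-tax cost = 9.1% × (1 − 16.4%) = 7.6076%.
WACC = 0.4685 × 9.9500% + 0.2976 × 6.6044% + 0.2339 × 7.6076% = 8.4063%.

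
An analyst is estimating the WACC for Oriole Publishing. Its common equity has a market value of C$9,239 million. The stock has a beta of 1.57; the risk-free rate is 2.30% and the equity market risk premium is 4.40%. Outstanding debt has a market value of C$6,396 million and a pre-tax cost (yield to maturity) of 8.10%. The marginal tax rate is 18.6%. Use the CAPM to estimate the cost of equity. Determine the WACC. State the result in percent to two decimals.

8.14%

Cost of equity via CAPM: Re = 2.3% + 1.57 × 4.4% = 9.2080%.
Total capital V = 9239 + 6396 = 15635.
Equity: weight = 9239/15635 = 0.5909; cost = 9.208%.
Debt: weight = 6396/15635 = 0.4091; after-tax cost = 8.1% × (1 − 18.6%) = 6.5934%.
WACC = 0.5909 × 9.2080% + 0.4091 × 6.5934% = 8.1384%.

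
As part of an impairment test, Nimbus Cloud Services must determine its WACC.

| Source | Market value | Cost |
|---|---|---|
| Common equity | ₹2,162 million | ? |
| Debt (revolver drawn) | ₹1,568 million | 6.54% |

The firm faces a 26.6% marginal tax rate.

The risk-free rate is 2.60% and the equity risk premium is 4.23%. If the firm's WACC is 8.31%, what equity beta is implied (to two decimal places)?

1.95

Total capital V = 2162 + 1568 = 3730.
Equity weight = 2162/3730 = 0.5796.
Revolver drawn weight = 1568/3730 = 0.4204.
Debt contribution = 0.4204 × 6.54% × (1 − 26.6%) = 2.0180%.
Required equity contribution = 8.31% − 2.0180% = 6.2920%  ⇒  Re = 10.8554%.
CAPM: 10.8554% = 2.6% + β × 4.23%  ⇒  β = 1.9516.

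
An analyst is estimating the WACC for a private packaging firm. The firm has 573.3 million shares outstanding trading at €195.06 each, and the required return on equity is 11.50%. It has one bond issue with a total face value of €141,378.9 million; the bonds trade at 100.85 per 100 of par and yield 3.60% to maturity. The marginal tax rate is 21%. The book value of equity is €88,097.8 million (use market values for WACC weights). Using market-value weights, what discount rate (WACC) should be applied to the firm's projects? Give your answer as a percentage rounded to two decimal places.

6.65%

Market value of equity E = 195.06 × 573.3m = 111827.898m. Market value of debt D = 141378.9m × 100.85/100 = 142580.62065m.
Total capital V = 111827.898 + 142580.62065 = 254408.51865.
Equity: weight = 111827.898/254408.51865 = 0.4396; cost = 11.5%.
Bonds outstanding: weight = 142580.62065/254408.51865 = 0.5604; after-tax cost = 3.6% × (1 − 21%) = 2.8440%.
WACC = 0.4396 × 11.5000% + 0.5604 × 2.8440% = 6.6488%.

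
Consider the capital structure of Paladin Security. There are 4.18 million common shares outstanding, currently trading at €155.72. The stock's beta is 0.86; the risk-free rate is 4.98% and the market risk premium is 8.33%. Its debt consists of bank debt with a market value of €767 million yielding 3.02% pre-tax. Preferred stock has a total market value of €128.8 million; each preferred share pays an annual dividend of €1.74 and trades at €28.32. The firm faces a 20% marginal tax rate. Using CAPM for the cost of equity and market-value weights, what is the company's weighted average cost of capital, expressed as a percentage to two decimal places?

Cost of equity via CAPM: Re = 4.98% + 0.86 × 8.33% = 12.1438%.
Cost of preferred: Rp = 1.74 / 28.32 = 6.1441%.
Market value of equity E = 155.72 × 4.18m = 650.9096m.
Total capital V = 650.9096 + 128.8 + 767 = 1546.7096.
Equity: weight = 650.9096/1546.7096 = 0.4208; cost = 12.1438%.
Preferred: weight = 128.8/1546.7096 = 0.0833; cost = 6.1441%.
Bank debt: weight = 767/1546.7096 = 0.4959; after-tax cost = 3.02% × (1 − 20%) = 2.4160%.
WACC = 0.4208 × 12.1438% + 0.0833 × 6.1441% + 0.4959 × 2.4160% = 6.8203%.

6.82%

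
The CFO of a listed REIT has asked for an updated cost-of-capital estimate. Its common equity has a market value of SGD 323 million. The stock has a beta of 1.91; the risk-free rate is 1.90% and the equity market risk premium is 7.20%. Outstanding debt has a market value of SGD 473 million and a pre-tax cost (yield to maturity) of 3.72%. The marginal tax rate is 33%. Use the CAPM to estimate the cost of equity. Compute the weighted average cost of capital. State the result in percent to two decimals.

Cost of equity via CAPM: Re = 1.9% + 1.91 × 7.2% = 15.6520%.
Total capital V = 323 + 473 = 796.
Equity: weight = 323/796 = 0.4058; cost = 15.652%.
Debt: weight = 473/796 = 0.5942; after-tax cost = 3.72% × (1 − 33%) = 2.4924%.
WACC = 0.4058 × 15.6520% + 0.5942 × 2.4924% = 7.8323%.

7.83%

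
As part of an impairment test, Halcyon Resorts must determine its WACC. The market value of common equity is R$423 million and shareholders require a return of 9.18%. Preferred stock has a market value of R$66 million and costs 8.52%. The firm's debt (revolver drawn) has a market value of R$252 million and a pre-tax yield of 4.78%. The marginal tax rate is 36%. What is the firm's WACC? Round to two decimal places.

Total capital V = 423 + 66 + 252 = 741.
Equity: weight = 423/741 = 0.5709; cost = 9.18%.
Preferred: weight = 66/741 = 0.0891; cost = 8.52%.
Revolver drawn: weight = 252/741 = 0.3401; after-tax cost = 4.78% × (1 − 36%) = 3.0592%.
WACC = 0.5709 × 9.1800% + 0.0891 × 8.5200% + 0.3401 × 3.0592% = 7.0396%.

7.04%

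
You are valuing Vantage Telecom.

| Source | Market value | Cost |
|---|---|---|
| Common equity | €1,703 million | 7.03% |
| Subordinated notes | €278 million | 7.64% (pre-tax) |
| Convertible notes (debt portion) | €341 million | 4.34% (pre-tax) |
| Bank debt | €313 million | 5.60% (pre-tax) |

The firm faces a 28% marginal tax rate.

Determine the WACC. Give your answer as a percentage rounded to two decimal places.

Total capital V = 1703 + 278 + 341 + 313 = 2635.
Equity: weight = 1703/2635 = 0.6463; cost = 7.03%.
Subordinated notes: weight = 278/2635 = 0.1055; after-tax cost = 7.64% × (1 − 28%) = 5.5008%.
Convertible notes (debt portion): weight = 341/2635 = 0.1294; after-tax cost = 4.34% × (1 − 28%) = 3.1248%.
Bank debt: weight = 313/2635 = 0.1188; after-tax cost = 5.6% × (1 − 28%) = 4.0320%.
WACC = 0.6463 × 7.0300% + 0.1055 × 5.5008% + 0.1294 × 3.1248% + 0.1188 × 4.0320% = 6.0072%.

6.01%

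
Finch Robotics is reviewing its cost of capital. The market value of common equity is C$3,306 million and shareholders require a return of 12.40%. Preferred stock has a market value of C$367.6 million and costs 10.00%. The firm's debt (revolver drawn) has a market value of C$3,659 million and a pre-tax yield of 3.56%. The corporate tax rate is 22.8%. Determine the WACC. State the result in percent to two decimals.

7.46%

Total capital V = 3306 + 367.6 + 3659 = 7332.6.
Equity: weight = 3306/7332.6 = 0.4509; cost = 12.4%.
Preferred: weight = 367.6/7332.6 = 0.0501; cost = 10%.
Revolver drawn: weight = 3659/7332.6 = 0.4990; after-tax cost = 3.56% × (1 − 22.8%) = 2.7483%.
WACC = 0.4509 × 12.4000% + 0.0501 × 10.0000% + 0.4990 × 2.7483% = 7.4635%.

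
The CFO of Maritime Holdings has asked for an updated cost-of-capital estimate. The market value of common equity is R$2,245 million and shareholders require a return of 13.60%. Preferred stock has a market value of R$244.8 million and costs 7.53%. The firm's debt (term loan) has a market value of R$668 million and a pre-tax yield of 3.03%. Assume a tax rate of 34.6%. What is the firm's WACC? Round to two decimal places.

10.67%

Total capital V = 2245 + 244.8 + 668 = 3157.8.
Equity: weight = 2245/3157.8 = 0.7109; cost = 13.6%.
Preferred: weight = 244.8/3157.8 = 0.0775; cost = 7.53%.
Term loan: weight = 668/3157.8 = 0.2115; after-tax cost = 3.03% × (1 − 34.6%) = 1.9816%.
WACC = 0.7109 × 13.6000% + 0.0775 × 7.5300% + 0.2115 × 1.9816% = 10.6717%.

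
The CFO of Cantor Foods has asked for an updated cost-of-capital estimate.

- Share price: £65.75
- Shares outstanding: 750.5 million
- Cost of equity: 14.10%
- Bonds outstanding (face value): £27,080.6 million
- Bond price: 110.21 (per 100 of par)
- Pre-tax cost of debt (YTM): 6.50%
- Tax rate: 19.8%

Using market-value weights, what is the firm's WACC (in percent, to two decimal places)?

10.75%

Market value of equity E = 65.75 × 750.5m = 49345.375m. Market value of debt D = 27080.6m × 110.21/100 = 29845.52926m.
Total capital V = 49345.375 + 29845.52926 = 79190.90426.
Equity: weight = 49345.375/79190.90426 = 0.6231; cost = 14.1%.
Bonds outstanding: weight = 29845.52926/79190.90426 = 0.3769; after-tax cost = 6.5% × (1 − 19.8%) = 5.2130%.
WACC = 0.6231 × 14.1000% + 0.3769 × 5.2130% = 10.7507%.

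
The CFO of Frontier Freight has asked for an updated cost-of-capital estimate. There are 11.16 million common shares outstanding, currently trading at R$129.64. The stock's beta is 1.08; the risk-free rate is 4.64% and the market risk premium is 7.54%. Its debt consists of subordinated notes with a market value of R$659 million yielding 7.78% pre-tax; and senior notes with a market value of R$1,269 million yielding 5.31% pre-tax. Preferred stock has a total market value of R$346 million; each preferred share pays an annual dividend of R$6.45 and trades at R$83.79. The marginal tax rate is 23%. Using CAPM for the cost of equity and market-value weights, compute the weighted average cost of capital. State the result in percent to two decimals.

8.14%

Cost of equity via CAPM: Re = 4.64% + 1.08 × 7.54% = 12.7832%.
Cost of preferred: Rp = 6.45 / 83.79 = 7.6978%.
Market value of equity E = 129.64 × 11.16m = 1446.7824m.
Total capital V = 1446.7824 + 346 + 659 + 1269 = 3720.7824.
Equity: weight = 1446.7824/3720.7824 = 0.3888; cost = 12.7832%.
Preferred: weight = 346/3720.7824 = 0.0930; cost = 7.6978%.
Subordinated notes: weight = 659/3720.7824 = 0.1771; after-tax cost = 7.78% × (1 − 23%) = 5.9906%.
Senior notes: weight = 1269/3720.7824 = 0.3411; after-tax cost = 5.31% × (1 − 23%) = 4.0887%.
WACC = 0.3888 × 12.7832% + 0.0930 × 7.6978% + 0.1771 × 5.9906% + 0.3411 × 4.0887% = 8.1419%.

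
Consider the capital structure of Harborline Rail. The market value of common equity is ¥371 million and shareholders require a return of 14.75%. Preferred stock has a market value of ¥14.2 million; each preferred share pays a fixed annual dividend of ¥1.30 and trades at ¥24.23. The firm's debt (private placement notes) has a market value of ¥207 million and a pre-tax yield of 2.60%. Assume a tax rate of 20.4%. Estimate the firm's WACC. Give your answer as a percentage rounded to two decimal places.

10.09%

Cost of preferred: Rp = 1.3 / 24.23 = 5.3652%.
Total capital V = 371 + 14.2 + 207 = 592.2.
Equity: weight = 371/592.2 = 0.6265; cost = 14.75%.
Preferred: weight = 14.2/592.2 = 0.0240; cost = 5.3652%.
Private placement notes: weight = 207/592.2 = 0.3495; after-tax cost = 2.6% × (1 − 20.4%) = 2.0696%.
WACC = 0.6265 × 14.7500% + 0.0240 × 5.3652% + 0.3495 × 2.0696% = 10.0926%.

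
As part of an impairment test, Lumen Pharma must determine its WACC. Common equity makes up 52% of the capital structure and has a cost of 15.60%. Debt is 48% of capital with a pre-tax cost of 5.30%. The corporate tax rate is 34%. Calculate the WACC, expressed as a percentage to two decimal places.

9.79%

After-tax cost of debt = 5.3% × (1 − 34%) = 3.4980%.
WACC = 0.520 × 15.6000% + 0.480 × 3.4980% = 9.7910%.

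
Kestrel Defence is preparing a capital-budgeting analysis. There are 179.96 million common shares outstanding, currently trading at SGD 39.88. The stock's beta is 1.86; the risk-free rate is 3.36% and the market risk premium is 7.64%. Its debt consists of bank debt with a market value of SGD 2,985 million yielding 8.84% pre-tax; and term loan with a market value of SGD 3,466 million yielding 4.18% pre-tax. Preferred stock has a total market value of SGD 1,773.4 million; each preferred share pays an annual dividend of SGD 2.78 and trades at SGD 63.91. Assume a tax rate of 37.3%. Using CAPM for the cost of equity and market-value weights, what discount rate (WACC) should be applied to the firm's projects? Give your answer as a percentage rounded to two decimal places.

10.35%

Cost of equity via CAPM: Re = 3.36% + 1.86 × 7.64% = 17.5704%.
Cost of preferred: Rp = 2.78 / 63.91 = 4.3499%.
Market value of equity E = 39.88 × 179.96m = 7176.8048m.
Total capital V = 7176.8048 + 1773.4 + 2985 + 3466 = 15401.2048.
Equity: weight = 7176.8048/15401.2048 = 0.4660; cost = 17.5704%.
Preferred: weight = 1773.4/15401.2048 = 0.1151; cost = 4.3499%.
Bank debt: weight = 2985/15401.2048 = 0.1938; after-tax cost = 8.84% × (1 − 37.3%) = 5.5427%.
Term loan: weight = 3466/15401.2048 = 0.2250; after-tax cost = 4.18% × (1 − 37.3%) = 2.6209%.
WACC = 0.4660 × 17.5704% + 0.1151 × 4.3499% + 0.1938 × 5.5427% + 0.2250 × 2.6209% = 10.3526%.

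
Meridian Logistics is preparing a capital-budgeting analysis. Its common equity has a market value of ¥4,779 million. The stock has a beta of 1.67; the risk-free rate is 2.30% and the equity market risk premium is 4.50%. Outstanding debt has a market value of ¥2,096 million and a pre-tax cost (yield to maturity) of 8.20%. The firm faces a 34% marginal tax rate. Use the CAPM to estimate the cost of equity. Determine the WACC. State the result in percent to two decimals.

8.47%

Cost of equity via CAPM: Re = 2.3% + 1.67 × 4.5% = 9.8150%.
Total capital V = 4779 + 2096 = 6875.
Equity: weight = 4779/6875 = 0.6951; cost = 9.815%.
Debt: weight = 2096/6875 = 0.3049; after-tax cost = 8.2% × (1 − 34%) = 5.4120%.
WACC = 0.6951 × 9.8150% + 0.3049 × 5.4120% = 8.4726%.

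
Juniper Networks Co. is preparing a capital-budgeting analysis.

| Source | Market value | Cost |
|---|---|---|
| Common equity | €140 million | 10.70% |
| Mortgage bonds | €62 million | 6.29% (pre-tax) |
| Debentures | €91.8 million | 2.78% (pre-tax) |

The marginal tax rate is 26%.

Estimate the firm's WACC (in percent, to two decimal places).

Total capital V = 140 + 62 + 91.8 = 293.8.
Equity: weight = 140/293.8 = 0.4765; cost = 10.7%.
Mortgage bonds: weight = 62/293.8 = 0.2110; after-tax cost = 6.29% × (1 − 26%) = 4.6546%.
Debentures: weight = 91.8/293.8 = 0.3125; after-tax cost = 2.78% × (1 − 26%) = 2.0572%.
WACC = 0.4765 × 10.7000% + 0.2110 × 4.6546% + 0.3125 × 2.0572% = 6.7237%.

6.72%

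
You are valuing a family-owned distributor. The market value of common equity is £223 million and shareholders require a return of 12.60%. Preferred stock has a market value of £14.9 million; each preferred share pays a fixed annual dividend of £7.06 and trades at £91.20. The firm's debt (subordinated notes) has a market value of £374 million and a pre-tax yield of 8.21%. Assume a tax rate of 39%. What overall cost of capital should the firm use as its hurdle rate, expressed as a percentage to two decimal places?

Cost of preferred: Rp = 7.06 / 91.2 = 7.7412%.
Total capital V = 223 + 14.9 + 374 = 611.9.
Equity: weight = 223/611.9 = 0.3644; cost = 12.6%.
Preferred: weight = 14.9/611.9 = 0.0244; cost = 7.7412%.
Subordinated notes: weight = 374/611.9 = 0.6112; after-tax cost = 8.21% × (1 − 39%) = 5.0081%.
WACC = 0.3644 × 12.6000% + 0.0244 × 7.7412% + 0.6112 × 5.0081% = 7.8414%.

7.84%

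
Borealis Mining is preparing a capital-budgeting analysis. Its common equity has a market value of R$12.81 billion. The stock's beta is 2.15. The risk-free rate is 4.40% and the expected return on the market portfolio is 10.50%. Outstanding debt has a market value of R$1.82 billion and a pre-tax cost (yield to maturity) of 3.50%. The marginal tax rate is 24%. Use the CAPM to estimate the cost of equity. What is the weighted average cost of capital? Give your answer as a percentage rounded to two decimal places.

Market risk premium = 10.5% − 4.4% = 6.1%.
Cost of equity via CAPM: Re = 4.4% + 2.15 × 6.1% = 17.5150%.
Total capital V = 12.81 + 1.82 = 14.63.
Equity: weight = 12.81/14.63 = 0.8756; cost = 17.515%.
Debt: weight = 1.82/14.63 = 0.1244; after-tax cost = 3.5% × (1 − 24%) = 2.6600%.
WACC = 0.8756 × 17.5150% + 0.1244 × 2.6600% = 15.6670%.

15.67%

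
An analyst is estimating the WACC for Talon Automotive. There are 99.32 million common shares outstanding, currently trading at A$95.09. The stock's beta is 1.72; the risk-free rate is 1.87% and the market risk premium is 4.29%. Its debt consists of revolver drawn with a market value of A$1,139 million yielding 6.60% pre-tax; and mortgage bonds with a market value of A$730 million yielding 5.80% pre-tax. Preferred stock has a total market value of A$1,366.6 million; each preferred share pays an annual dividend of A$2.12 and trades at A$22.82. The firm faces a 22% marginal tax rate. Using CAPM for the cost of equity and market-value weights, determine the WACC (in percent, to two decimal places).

Cost of equity via CAPM: Re = 1.87% + 1.72 × 4.29% = 9.2488%.
Cost of preferred: Rp = 2.12 / 22.82 = 9.2901%.
Market value of equity E = 95.09 × 99.32m = 9444.3388m.
Total capital V = 9444.3388 + 1366.6 + 1139 + 730 = 12679.9388.
Equity: weight = 9444.3388/12679.9388 = 0.7448; cost = 9.2488%.
Preferred: weight = 1366.6/12679.9388 = 0.1078; cost = 9.2901%.
Revolver drawn: weight = 1139/12679.9388 = 0.0898; after-tax cost = 6.6% × (1 − 22%) = 5.1480%.
Mortgage bonds: weight = 730/12679.9388 = 0.0576; after-tax cost = 5.8% × (1 − 22%) = 4.5240%.
WACC = 0.7448 × 9.2488% + 0.1078 × 9.2901% + 0.0898 × 5.1480% + 0.0576 × 4.5240% = 8.6129%.

8.61%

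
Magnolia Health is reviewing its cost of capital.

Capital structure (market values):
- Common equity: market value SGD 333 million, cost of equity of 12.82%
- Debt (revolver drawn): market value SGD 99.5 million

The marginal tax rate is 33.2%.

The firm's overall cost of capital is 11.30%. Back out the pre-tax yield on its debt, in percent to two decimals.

9.30%

Total capital V = 333 + 99.5 = 432.5.
Equity weight = 333/432.5 = 0.7699.
Revolver drawn weight = 99.5/432.5 = 0.2301.
Equity contribution = 0.7699 × 12.82% = 9.8707%.
Remaining for debt = 11.3% − 9.8707% = 1.4293%.
Rd × (1 − 33.2%) × 0.2301 = 1.4293%  ⇒  Rd = 9.3008%.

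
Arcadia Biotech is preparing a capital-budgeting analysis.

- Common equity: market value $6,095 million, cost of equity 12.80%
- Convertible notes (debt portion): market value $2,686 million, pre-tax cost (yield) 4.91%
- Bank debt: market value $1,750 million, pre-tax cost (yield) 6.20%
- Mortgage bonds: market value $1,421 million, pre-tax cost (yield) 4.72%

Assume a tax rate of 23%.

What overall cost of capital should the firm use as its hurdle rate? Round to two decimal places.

Total capital V = 6095 + 2686 + 1750 + 1421 = 11952.
Equity: weight = 6095/11952 = 0.5100; cost = 12.8%.
Convertible notes (debt portion): weight = 2686/11952 = 0.2247; after-tax cost = 4.91% × (1 − 23%) = 3.7807%.
Bank debt: weight = 1750/11952 = 0.1464; after-tax cost = 6.2% × (1 − 23%) = 4.7740%.
Mortgage bonds: weight = 1421/11952 = 0.1189; after-tax cost = 4.72% × (1 − 23%) = 3.6344%.
WACC = 0.5100 × 12.8000% + 0.2247 × 3.7807% + 0.1464 × 4.7740% + 0.1189 × 3.6344% = 8.5082%.

8.51%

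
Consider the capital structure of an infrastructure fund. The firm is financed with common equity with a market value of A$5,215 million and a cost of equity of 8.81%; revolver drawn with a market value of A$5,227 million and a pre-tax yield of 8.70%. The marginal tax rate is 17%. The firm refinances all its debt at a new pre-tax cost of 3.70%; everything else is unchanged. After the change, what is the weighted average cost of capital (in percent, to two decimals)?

After the change:
Total capital V = 5215 + 5227 = 10442.
Equity: weight = 5215/10442 = 0.4994; cost = 8.81%.
Revolver drawn: weight = 5227/10442 = 0.5006; after-tax cost = 3.7% × (1 − 17%) = 3.0710%.
WACC = 0.4994 × 8.8100% + 0.5006 × 3.0710% = 5.9372%.

5.94%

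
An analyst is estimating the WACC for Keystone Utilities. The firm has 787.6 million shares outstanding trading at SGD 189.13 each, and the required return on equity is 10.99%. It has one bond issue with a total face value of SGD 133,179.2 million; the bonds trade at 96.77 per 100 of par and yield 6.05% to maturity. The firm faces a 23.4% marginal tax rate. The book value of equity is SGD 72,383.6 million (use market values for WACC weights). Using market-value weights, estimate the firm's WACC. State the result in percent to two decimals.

Market value of equity E = 189.13 × 787.6m = 148958.788m. Market value of debt D = 133179.2m × 96.77/100 = 128877.51184m.
Total capital V = 148958.788 + 128877.51184 = 277836.29984.
Equity: weight = 148958.788/277836.29984 = 0.5361; cost = 10.99%.
Bonds outstanding: weight = 128877.51184/277836.29984 = 0.4639; after-tax cost = 6.05% × (1 − 23.4%) = 4.6343%.
WACC = 0.5361 × 10.9900% + 0.4639 × 4.6343% = 8.0418%.

8.04%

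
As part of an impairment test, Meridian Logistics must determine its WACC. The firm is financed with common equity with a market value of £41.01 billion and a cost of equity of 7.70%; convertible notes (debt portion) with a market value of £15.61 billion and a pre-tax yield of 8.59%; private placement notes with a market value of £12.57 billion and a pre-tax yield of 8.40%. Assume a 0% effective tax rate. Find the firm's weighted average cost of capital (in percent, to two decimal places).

8.03%

Total capital V = 41.01 + 15.61 + 12.57 = 69.19.
Equity: weight = 41.01/69.19 = 0.5927; cost = 7.7%.
Convertible notes (debt portion): weight = 15.61/69.19 = 0.2256; after-tax cost = 8.59% × (1 − 0%) = 8.5900%.
Private placement notes: weight = 12.57/69.19 = 0.1817; after-tax cost = 8.4% × (1 − 0%) = 8.4000%.
WACC = 0.5927 × 7.7000% + 0.2256 × 8.5900% + 0.1817 × 8.4000% = 8.0280%.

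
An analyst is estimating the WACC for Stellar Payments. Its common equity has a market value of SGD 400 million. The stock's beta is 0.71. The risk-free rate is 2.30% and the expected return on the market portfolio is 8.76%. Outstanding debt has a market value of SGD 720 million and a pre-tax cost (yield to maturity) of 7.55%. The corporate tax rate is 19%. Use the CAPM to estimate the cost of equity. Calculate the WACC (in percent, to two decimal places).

6.39%

Market risk premium = 8.76% − 2.3% = 6.46%.
Cost of equity via CAPM: Re = 2.3% + 0.71 × 6.46% = 6.8866%.
Total capital V = 400 + 720 = 1120.
Equity: weight = 400/1120 = 0.3571; cost = 6.8866%.
Debt: weight = 720/1120 = 0.6429; after-tax cost = 7.55% × (1 − 19%) = 6.1155%.
WACC = 0.3571 × 6.8866% + 0.6429 × 6.1155% = 6.3909%.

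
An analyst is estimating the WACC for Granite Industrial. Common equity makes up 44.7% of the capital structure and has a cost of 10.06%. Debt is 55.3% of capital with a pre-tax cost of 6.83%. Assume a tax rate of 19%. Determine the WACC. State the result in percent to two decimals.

After-tax cost of debt = 6.83% × (1 − 19%) = 5.5323%.
WACC = 0.447 × 10.0600% + 0.553 × 5.5323% = 7.5562%.

7.56%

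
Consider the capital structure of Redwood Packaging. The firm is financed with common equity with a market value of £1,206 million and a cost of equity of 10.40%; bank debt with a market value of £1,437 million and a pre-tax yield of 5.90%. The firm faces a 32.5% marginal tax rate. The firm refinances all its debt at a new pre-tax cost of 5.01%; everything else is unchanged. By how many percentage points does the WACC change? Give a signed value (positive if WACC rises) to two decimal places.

-0.33 pp

Current WACC:
Total capital V = 1206 + 1437 = 2643.
Equity: weight = 1206/2643 = 0.4563; cost = 10.4%.
Bank debt: weight = 1437/2643 = 0.5437; after-tax cost = 5.9% × (1 − 32.5%) = 3.9825%.
WACC = 0.4563 × 10.4000% + 0.5437 × 3.9825% = 6.9108%.
After the change:
Total capital V = 1206 + 1437 = 2643.
Equity: weight = 1206/2643 = 0.4563; cost = 10.4%.
Bank debt: weight = 1437/2643 = 0.5437; after-tax cost = 5.01% × (1 − 32.5%) = 3.3818%.
WACC = 0.4563 × 10.4000% + 0.5437 × 3.3818% = 6.5842%.
Change in WACC = 6.5842% − 6.9108% = -0.3266 pp.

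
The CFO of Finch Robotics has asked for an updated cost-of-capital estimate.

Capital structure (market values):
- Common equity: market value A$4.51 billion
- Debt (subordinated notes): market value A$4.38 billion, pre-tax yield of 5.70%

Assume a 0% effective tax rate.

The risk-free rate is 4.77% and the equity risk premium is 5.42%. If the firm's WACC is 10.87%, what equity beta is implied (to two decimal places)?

2.05

Total capital V = 4.51 + 4.38 = 8.89.
Equity weight = 4.51/8.89 = 0.5073.
Subordinated notes weight = 4.38/8.89 = 0.4927.
Debt contribution = 0.4927 × 5.7% × (1 − 0%) = 2.8083%.
Required equity contribution = 10.87% − 2.8083% = 8.0617%  ⇒  Re = 15.8910%.
CAPM: 15.8910% = 4.77% + β × 5.42%  ⇒  β = 2.0518.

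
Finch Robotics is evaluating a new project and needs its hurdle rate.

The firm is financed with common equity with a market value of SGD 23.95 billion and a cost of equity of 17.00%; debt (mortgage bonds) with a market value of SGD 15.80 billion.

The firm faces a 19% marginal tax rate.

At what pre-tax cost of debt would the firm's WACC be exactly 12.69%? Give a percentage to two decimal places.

Total capital V = 23.95 + 15.8 = 39.75.
Equity weight = 23.95/39.75 = 0.6025.
Mortgage bonds weight = 15.8/39.75 = 0.3975.
Equity contribution = 0.6025 × 17% = 10.2428%.
Remaining for debt = 12.69% − 10.2428% = 2.4472%.
Rd × (1 − 19%) × 0.3975 = 2.4472%  ⇒  Rd = 7.6010%.

7.60%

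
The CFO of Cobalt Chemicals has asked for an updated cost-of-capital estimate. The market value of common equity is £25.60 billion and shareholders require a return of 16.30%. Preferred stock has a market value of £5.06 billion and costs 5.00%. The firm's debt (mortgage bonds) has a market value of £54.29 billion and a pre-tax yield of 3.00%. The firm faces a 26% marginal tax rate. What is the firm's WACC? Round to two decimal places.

Total capital V = 25.6 + 5.06 + 54.29 = 84.95.
Equity: weight = 25.6/84.95 = 0.3014; cost = 16.3%.
Preferred: weight = 5.06/84.95 = 0.0596; cost = 5%.
Mortgage bonds: weight = 54.29/84.95 = 0.6391; after-tax cost = 3% × (1 − 26%) = 2.2200%.
WACC = 0.3014 × 16.3000% + 0.0596 × 5.0000% + 0.6391 × 2.2200% = 6.6286%.

6.63%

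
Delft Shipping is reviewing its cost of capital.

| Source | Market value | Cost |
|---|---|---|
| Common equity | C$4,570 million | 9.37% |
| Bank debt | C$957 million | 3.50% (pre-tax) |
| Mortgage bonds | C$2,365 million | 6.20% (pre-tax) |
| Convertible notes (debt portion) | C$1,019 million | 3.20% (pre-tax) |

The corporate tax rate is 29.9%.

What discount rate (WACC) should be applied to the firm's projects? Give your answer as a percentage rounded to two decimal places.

Total capital V = 4570 + 957 + 2365 + 1019 = 8911.
Equity: weight = 4570/8911 = 0.5128; cost = 9.37%.
Bank debt: weight = 957/8911 = 0.1074; after-tax cost = 3.5% × (1 − 29.9%) = 2.4535%.
Mortgage bonds: weight = 2365/8911 = 0.2654; after-tax cost = 6.2% × (1 − 29.9%) = 4.3462%.
Convertible notes (debt portion): weight = 1019/8911 = 0.1144; after-tax cost = 3.2% × (1 − 29.9%) = 2.2432%.
WACC = 0.5128 × 9.3700% + 0.1074 × 2.4535% + 0.2654 × 4.3462% + 0.1144 × 2.2432% = 6.4789%.

6.48%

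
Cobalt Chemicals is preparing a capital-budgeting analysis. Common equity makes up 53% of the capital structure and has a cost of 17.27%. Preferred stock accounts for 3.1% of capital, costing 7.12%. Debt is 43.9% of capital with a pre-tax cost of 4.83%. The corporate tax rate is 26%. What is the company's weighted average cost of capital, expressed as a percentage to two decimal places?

After-tax cost of debt = 4.83% × (1 − 26%) = 3.5742%.
WACC = 0.530 × 17.2700% + 0.031 × 7.1200% + 0.439 × 3.5742% = 10.9429%.

10.94%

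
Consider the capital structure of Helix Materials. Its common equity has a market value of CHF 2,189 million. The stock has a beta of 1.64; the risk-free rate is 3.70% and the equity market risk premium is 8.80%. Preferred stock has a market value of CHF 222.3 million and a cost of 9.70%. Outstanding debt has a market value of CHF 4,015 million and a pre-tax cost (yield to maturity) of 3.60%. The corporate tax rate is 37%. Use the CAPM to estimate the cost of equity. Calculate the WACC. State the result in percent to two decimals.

7.93%

Cost of equity via CAPM: Re = 3.7% + 1.64 × 8.8% = 18.1320%.
Total capital V = 2189 + 222.3 + 4015 = 6426.3.
Equity: weight = 2189/6426.3 = 0.3406; cost = 18.132%.
Preferred: weight = 222.3/6426.3 = 0.0346; cost = 9.7%.
Debt: weight = 4015/6426.3 = 0.6248; after-tax cost = 3.6% × (1 − 37%) = 2.2680%.
WACC = 0.3406 × 18.1320% + 0.0346 × 9.7000% + 0.6248 × 2.2680% = 7.9289%.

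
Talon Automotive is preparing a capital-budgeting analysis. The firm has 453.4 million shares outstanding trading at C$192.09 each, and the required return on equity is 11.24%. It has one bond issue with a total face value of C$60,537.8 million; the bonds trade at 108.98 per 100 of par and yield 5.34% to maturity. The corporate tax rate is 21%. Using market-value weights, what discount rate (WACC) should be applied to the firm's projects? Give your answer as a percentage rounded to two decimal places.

Market value of equity E = 192.09 × 453.4m = 87093.606m. Market value of debt D = 60537.8m × 108.98/100 = 65974.09444m.
Total capital V = 87093.606 + 65974.09444 = 153067.70044.
Equity: weight = 87093.606/153067.70044 = 0.5690; cost = 11.24%.
Bonds outstanding: weight = 65974.09444/153067.70044 = 0.4310; after-tax cost = 5.34% × (1 − 21%) = 4.2186%.
WACC = 0.5690 × 11.2400% + 0.4310 × 4.2186% = 8.2137%.

8.21%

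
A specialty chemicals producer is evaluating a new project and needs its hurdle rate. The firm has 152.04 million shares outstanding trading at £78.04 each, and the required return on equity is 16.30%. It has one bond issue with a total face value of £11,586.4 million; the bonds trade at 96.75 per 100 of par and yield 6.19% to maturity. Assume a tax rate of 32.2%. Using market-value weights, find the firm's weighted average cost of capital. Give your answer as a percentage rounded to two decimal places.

10.42%

Market value of equity E = 78.04 × 152.04m = 11865.2016m. Market value of debt D = 11586.4m × 96.75/100 = 11209.842m.
Total capital V = 11865.2016 + 11209.842 = 23075.0436.
Equity: weight = 11865.2016/23075.0436 = 0.5142; cost = 16.3%.
Bonds outstanding: weight = 11209.842/23075.0436 = 0.4858; after-tax cost = 6.19% × (1 − 32.2%) = 4.1968%.
WACC = 0.5142 × 16.3000% + 0.4858 × 4.1968% = 10.4203%.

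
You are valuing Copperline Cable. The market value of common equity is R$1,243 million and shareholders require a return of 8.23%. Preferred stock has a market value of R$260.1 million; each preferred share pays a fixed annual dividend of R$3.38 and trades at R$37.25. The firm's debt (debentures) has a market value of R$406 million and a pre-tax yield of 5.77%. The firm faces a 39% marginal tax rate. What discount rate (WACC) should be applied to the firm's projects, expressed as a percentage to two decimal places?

7.34%

Cost of preferred: Rp = 3.38 / 37.25 = 9.0738%.
Total capital V = 1243 + 260.1 + 406 = 1909.1.
Equity: weight = 1243/1909.1 = 0.6511; cost = 8.23%.
Preferred: weight = 260.1/1909.1 = 0.1362; cost = 9.0738%.
Debentures: weight = 406/1909.1 = 0.2127; after-tax cost = 5.77% × (1 − 39%) = 3.5197%.
WACC = 0.6511 × 8.2300% + 0.1362 × 9.0738% + 0.2127 × 3.5197% = 7.3432%.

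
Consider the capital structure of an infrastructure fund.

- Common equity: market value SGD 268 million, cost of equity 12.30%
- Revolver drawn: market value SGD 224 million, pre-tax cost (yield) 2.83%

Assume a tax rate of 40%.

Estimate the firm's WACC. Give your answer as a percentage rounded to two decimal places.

Total capital V = 268 + 224 = 492.
Equity: weight = 268/492 = 0.5447; cost = 12.3%.
Revolver drawn: weight = 224/492 = 0.4553; after-tax cost = 2.83% × (1 − 40%) = 1.6980%.
WACC = 0.5447 × 12.3000% + 0.4553 × 1.6980% = 7.4731%.

7.47%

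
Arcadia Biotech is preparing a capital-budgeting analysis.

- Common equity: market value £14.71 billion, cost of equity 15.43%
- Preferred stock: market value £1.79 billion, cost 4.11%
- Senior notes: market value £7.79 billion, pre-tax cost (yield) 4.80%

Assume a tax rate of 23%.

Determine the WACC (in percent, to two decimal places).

Total capital V = 14.71 + 1.79 + 7.79 = 24.29.
Equity: weight = 14.71/24.29 = 0.6056; cost = 15.43%.
Preferred: weight = 1.79/24.29 = 0.0737; cost = 4.11%.
Senior notes: weight = 7.79/24.29 = 0.3207; after-tax cost = 4.8% × (1 − 23%) = 3.6960%.
WACC = 0.6056 × 15.4300% + 0.0737 × 4.1100% + 0.3207 × 3.6960% = 10.8326%.

10.83%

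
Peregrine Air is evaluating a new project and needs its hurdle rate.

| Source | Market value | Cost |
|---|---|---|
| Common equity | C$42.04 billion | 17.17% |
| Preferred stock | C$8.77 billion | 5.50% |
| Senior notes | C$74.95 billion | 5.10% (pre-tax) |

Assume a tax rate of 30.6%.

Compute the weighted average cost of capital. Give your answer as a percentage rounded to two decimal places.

Total capital V = 42.04 + 8.77 + 74.95 = 125.76.
Equity: weight = 42.04/125.76 = 0.3343; cost = 17.17%.
Preferred: weight = 8.77/125.76 = 0.0697; cost = 5.5%.
Senior notes: weight = 74.95/125.76 = 0.5960; after-tax cost = 5.1% × (1 − 30.6%) = 3.5394%.
WACC = 0.3343 × 17.1700% + 0.0697 × 5.5000% + 0.5960 × 3.5394% = 8.2327%.

8.23%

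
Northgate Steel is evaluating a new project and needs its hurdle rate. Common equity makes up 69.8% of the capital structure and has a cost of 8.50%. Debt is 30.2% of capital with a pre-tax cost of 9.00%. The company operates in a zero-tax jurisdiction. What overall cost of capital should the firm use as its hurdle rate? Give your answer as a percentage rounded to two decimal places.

After-tax cost of debt = 9% × (1 − 0%) = 9.0000%.
WACC = 0.698 × 8.5000% + 0.302 × 9.0000% = 8.6510%.

8.65%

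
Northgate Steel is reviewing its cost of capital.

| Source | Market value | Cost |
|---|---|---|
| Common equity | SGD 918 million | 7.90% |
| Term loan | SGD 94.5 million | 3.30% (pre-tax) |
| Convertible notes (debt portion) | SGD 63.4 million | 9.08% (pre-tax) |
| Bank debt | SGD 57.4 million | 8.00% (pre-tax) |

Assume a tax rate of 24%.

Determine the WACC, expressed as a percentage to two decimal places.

Total capital V = 918 + 94.5 + 63.4 + 57.4 = 1133.3.
Equity: weight = 918/1133.3 = 0.8100; cost = 7.9%.
Term loan: weight = 94.5/1133.3 = 0.0834; after-tax cost = 3.3% × (1 − 24%) = 2.5080%.
Convertible notes (debt portion): weight = 63.4/1133.3 = 0.0559; after-tax cost = 9.08% × (1 − 24%) = 6.9008%.
Bank debt: weight = 57.4/1133.3 = 0.0506; after-tax cost = 8% × (1 − 24%) = 6.0800%.
WACC = 0.8100 × 7.9000% + 0.0834 × 2.5080% + 0.0559 × 6.9008% + 0.0506 × 6.0800% = 7.3023%.

7.30%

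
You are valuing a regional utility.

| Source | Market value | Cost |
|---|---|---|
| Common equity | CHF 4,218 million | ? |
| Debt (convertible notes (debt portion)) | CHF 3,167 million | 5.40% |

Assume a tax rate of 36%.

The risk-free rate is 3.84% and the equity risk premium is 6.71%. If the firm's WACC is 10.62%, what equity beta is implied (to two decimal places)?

Total capital V = 4218 + 3167 = 7385.
Equity weight = 4218/7385 = 0.5712.
Convertible notes (debt portion) weight = 3167/7385 = 0.4288.
Debt contribution = 0.4288 × 5.4% × (1 − 36%) = 1.4821%.
Required equity contribution = 10.62% − 1.4821% = 9.1379%  ⇒  Re = 15.9989%.
CAPM: 15.9989% = 3.84% + β × 6.71%  ⇒  β = 1.8121.

1.81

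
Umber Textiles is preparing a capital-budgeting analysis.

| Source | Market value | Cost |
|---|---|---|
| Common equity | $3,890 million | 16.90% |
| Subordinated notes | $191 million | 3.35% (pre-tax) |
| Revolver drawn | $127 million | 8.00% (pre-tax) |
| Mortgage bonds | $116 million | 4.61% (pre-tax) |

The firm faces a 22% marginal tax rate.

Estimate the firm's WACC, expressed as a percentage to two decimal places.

Total capital V = 3890 + 191 + 127 + 116 = 4324.
Equity: weight = 3890/4324 = 0.8996; cost = 16.9%.
Subordinated notes: weight = 191/4324 = 0.0442; after-tax cost = 3.35% × (1 − 22%) = 2.6130%.
Revolver drawn: weight = 127/4324 = 0.0294; after-tax cost = 8% × (1 − 22%) = 6.2400%.
Mortgage bonds: weight = 116/4324 = 0.0268; after-tax cost = 4.61% × (1 − 22%) = 3.5958%.
WACC = 0.8996 × 16.9000% + 0.0442 × 2.6130% + 0.0294 × 6.2400% + 0.0268 × 3.5958% = 15.5989%.

15.60%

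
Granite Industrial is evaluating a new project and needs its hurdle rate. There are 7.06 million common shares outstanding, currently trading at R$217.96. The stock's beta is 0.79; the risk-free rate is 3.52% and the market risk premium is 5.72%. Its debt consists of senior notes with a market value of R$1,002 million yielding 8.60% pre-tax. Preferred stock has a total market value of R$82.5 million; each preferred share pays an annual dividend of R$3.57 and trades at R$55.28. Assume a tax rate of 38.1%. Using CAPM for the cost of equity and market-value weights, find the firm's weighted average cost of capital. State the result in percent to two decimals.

Cost of equity via CAPM: Re = 3.52% + 0.79 × 5.72% = 8.0388%.
Cost of preferred: Rp = 3.57 / 55.28 = 6.4580%.
Market value of equity E = 217.96 × 7.06m = 1538.7976m.
Total capital V = 1538.7976 + 82.5 + 1002 = 2623.2976.
Equity: weight = 1538.7976/2623.2976 = 0.5866; cost = 8.0388%.
Preferred: weight = 82.5/2623.2976 = 0.0314; cost = 6.458%.
Senior notes: weight = 1002/2623.2976 = 0.3820; after-tax cost = 8.6% × (1 − 38.1%) = 5.3234%.
WACC = 0.5866 × 8.0388% + 0.0314 × 6.4580% + 0.3820 × 5.3234% = 6.9519%.

6.95%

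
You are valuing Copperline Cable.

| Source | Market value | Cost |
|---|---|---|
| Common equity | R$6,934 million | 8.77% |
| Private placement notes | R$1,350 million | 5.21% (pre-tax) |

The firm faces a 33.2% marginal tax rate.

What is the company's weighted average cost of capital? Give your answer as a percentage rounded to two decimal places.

Total capital V = 6934 + 1350 = 8284.
Equity: weight = 6934/8284 = 0.8370; cost = 8.77%.
Private placement notes: weight = 1350/8284 = 0.1630; after-tax cost = 5.21% × (1 − 33.2%) = 3.4803%.
WACC = 0.8370 × 8.7700% + 0.1630 × 3.4803% = 7.9080%.

7.91%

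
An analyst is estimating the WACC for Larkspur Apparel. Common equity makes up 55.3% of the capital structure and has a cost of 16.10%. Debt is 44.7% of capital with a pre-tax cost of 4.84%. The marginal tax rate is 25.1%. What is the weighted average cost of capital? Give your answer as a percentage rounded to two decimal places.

After-tax cost of debt = 4.84% × (1 − 25.1%) = 3.6252%.
WACC = 0.553 × 16.1000% + 0.447 × 3.6252% = 10.5237%.

10.52%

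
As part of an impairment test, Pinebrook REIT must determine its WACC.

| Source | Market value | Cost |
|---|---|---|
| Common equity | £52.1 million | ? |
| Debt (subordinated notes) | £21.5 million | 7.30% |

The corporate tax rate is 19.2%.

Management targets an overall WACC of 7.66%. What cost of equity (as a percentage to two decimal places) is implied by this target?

Total capital V = 52.1 + 21.5 = 73.6.
Equity weight = 52.1/73.6 = 0.7079.
Subordinated notes weight = 21.5/73.6 = 0.2921.
Debt contribution = 0.2921 × 7.3% × (1 − 19.2%) = 1.7230%.
Required equity contribution = 7.66% − 1.7230% = 5.9370%.
Re = 5.9370% / 0.7079 = 8.3870%.

8.39%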